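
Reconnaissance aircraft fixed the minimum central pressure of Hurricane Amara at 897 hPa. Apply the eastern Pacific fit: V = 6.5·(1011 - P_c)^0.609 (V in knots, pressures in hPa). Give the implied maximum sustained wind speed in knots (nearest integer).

ΔP = 1011 − 897 = 114 hPa.
114^0.609 ≈ 17.892.
V ≈ 6.5 × 17.892 ≈ 116.3 kt.

116 kt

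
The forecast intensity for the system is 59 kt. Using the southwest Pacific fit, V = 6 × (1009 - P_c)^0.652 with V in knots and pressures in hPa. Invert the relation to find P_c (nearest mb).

ΔP = (V / 6)^(1/0.652) = (59/6)^1.534.
59/6 = 9.833; 9.833^1.534 ≈ 33.31 mb.
P_c = 1009 − 33.31 = 975.69 ≈ 976 mb.

976 mb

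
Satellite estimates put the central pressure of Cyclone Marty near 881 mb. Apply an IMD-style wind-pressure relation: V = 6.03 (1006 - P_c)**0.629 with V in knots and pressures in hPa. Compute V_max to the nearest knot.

126 kt

ΔP = 1006 − 881 = 125 mb.
125^0.629 ≈ 20.843.
V ≈ 6.03 × 20.843 ≈ 125.7 kt.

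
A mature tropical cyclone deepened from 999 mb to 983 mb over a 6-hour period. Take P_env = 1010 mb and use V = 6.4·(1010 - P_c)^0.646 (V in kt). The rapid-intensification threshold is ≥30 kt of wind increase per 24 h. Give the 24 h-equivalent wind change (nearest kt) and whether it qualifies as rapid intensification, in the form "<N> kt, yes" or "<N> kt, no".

V₁: ΔP = 11, V ≈ 6.4 × 11^0.646 ≈ 30.12 kt.
V₂: ΔP = 27, V ≈ 6.4 × 27^0.646 ≈ 53.81 kt.
ΔV over 6 h = 23.69 kt → 24 h equivalent = 23.69 × 24/6 ≈ 94.76 kt.
95 kt ≥ 30 kt ⇒ rapid intensification.

95 kt, yes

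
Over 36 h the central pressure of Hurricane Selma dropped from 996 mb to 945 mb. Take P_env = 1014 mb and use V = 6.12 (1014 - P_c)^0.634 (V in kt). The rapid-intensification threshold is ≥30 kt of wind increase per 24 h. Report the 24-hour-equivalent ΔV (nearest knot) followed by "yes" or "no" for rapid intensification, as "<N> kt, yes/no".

V₁: ΔP = 18, V ≈ 6.12 × 18^0.634 ≈ 38.25 kt.
V₂: ΔP = 69, V ≈ 6.12 × 69^0.634 ≈ 89.66 kt.
ΔV over 36 h = 51.41 kt → 24 h equivalent = 51.41 × 24/36 ≈ 34.27 kt.
34 kt ≥ 30 kt ⇒ rapid intensification.

34 kt, yes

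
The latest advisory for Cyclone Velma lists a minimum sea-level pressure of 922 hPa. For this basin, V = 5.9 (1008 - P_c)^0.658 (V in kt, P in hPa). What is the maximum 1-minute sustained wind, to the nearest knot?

111 kt

ΔP = 1008 − 922 = 86 hPa.
86^0.658 ≈ 18.746.
V ≈ 5.9 × 18.746 ≈ 110.6 kt.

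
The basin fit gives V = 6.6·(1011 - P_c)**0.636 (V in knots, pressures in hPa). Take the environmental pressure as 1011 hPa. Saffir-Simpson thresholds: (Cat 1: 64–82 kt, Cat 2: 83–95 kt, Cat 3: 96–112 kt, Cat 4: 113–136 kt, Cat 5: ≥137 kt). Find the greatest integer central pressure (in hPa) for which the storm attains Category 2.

957 hPa

Category 2 begins at V = 83 kt.
Required ΔP = (83/6.6)^(1/0.636) = 12.576^1.572 ≈ 53.56 hPa.
P_c ≤ 1011 − 53.56 = 957.44, so the highest integer P_c is 957 hPa.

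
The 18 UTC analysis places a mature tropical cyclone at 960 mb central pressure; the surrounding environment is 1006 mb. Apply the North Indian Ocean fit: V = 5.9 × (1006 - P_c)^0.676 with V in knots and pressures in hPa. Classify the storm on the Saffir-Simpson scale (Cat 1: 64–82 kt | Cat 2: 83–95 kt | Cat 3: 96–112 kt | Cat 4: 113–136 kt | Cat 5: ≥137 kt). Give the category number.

ΔP = 1006 − 960 = 46 mb.
V ≈ 5.9 × 46^0.676 = 5.9 × 13.31 ≈ 79 kt.
79 kt falls in the Category 1 band.

1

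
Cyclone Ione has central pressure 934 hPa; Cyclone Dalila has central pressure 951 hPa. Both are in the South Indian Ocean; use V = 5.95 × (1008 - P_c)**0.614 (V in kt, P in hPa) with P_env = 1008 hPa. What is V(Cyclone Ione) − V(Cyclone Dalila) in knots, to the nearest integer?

12 kt

Cyclone Ione: ΔP = 74; V ≈ 5.95 × 74^0.614 ≈ 83.60 kt.
Cyclone Dalila: ΔP = 57; V ≈ 5.95 × 57^0.614 ≈ 71.22 kt.
Difference ≈ 83.60 − 71.22 = 12.38 → 12 kt.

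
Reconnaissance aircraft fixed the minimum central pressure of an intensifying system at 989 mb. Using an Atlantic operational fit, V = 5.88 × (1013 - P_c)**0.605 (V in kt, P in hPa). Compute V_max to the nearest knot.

ΔP = 1013 − 989 = 24 mb.
24^0.605 ≈ 6.840.
V ≈ 5.88 × 6.840 ≈ 40.2 kt.

40 kt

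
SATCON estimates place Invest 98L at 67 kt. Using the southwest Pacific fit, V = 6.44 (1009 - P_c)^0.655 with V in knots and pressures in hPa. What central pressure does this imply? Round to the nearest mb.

ΔP = (V / 6.44)^(1/0.655) = (67/6.44)^1.527.
67/6.44 = 10.404; 10.404^1.527 ≈ 35.72 mb.
P_c = 1009 − 35.72 = 973.28 ≈ 973 mb.

973 mb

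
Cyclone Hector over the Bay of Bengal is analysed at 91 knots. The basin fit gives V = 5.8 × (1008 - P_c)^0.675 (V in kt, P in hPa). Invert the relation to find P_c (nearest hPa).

949 hPa

ΔP = (V / 5.8)^(1/0.675) = (91/5.8)^1.481.
91/5.8 = 15.690; 15.690^1.481 ≈ 59.06 hPa.
P_c = 1008 − 59.06 = 948.94 ≈ 949 hPa.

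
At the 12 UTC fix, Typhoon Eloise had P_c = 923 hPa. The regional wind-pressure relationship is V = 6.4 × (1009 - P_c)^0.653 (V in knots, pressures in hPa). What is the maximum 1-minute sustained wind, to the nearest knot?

ΔP = 1009 − 923 = 86 hPa.
86^0.653 ≈ 18.333.
V ≈ 6.4 × 18.333 ≈ 117.3 kt.

117 kt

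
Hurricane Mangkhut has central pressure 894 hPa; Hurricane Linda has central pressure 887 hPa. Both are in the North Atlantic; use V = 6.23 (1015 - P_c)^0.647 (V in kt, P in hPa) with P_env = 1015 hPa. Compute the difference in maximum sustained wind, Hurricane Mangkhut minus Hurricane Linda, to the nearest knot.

-5 kt

Hurricane Mangkhut: ΔP = 121; V ≈ 6.23 × 121^0.647 ≈ 138.69 kt.
Hurricane Linda: ΔP = 128; V ≈ 6.23 × 128^0.647 ≈ 143.83 kt.
Difference ≈ 138.69 − 143.83 = -5.14 → -5 kt.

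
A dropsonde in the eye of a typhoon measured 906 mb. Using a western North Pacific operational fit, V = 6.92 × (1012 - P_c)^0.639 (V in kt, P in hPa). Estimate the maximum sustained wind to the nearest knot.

136 kt

ΔP = 1012 − 906 = 106 mb.
106^0.639 ≈ 19.687.
V ≈ 6.92 × 19.687 ≈ 136.2 kt.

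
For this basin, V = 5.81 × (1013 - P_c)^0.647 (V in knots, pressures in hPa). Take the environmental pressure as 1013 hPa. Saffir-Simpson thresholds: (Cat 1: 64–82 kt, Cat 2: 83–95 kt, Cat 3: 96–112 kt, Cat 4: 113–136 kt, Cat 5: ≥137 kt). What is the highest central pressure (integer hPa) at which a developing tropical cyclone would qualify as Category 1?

Category 1 begins at V = 64 kt.
Required ΔP = (64/5.81)^(1/0.647) = 11.015^1.546 ≈ 40.79 hPa.
P_c ≤ 1013 − 40.79 = 972.21, so the highest integer P_c is 972 hPa.

972 hPa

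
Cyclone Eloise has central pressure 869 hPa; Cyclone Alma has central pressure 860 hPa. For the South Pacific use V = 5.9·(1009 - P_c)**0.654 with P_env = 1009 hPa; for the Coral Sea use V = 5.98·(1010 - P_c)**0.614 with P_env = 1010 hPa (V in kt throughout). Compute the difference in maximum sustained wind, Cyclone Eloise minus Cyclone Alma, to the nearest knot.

Cyclone Eloise: ΔP = 140; V ≈ 5.9 × 140^0.654 ≈ 149.42 kt.
Cyclone Alma: ΔP = 150; V ≈ 5.98 × 150^0.614 ≈ 129.66 kt.
Difference ≈ 149.42 − 129.66 = 19.76 → 20 kt.

20 kt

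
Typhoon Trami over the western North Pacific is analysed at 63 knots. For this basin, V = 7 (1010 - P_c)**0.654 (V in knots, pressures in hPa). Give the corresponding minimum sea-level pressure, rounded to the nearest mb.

981 mb

ΔP = (V / 7)^(1/0.654) = (63/7)^1.529.
63/7 = 9.000; 9.000^1.529 ≈ 28.78 mb.
P_c = 1010 − 28.78 = 981.22 ≈ 981 mb.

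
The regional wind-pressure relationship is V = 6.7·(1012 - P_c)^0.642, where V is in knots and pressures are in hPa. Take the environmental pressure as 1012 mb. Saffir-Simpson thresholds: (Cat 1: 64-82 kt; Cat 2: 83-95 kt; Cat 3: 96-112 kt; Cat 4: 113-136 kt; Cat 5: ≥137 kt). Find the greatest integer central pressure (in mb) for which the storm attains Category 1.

978 mb

Category 1 begins at V = 64 kt.
Required ΔP = (64/6.7)^(1/0.642) = 9.552^1.558 ≈ 33.62 mb.
P_c ≤ 1012 − 33.62 = 978.38, so the highest integer P_c is 978 mb.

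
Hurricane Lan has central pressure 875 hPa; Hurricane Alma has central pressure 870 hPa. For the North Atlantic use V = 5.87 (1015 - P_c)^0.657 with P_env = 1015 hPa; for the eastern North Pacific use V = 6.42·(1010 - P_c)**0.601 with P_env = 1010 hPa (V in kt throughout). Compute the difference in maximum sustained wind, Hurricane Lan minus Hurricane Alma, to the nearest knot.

Hurricane Lan: ΔP = 140; V ≈ 5.87 × 140^0.657 ≈ 150.88 kt.
Hurricane Alma: ΔP = 140; V ≈ 6.42 × 140^0.601 ≈ 125.13 kt.
Difference ≈ 150.88 − 125.13 = 25.75 → 26 kt.

26 kt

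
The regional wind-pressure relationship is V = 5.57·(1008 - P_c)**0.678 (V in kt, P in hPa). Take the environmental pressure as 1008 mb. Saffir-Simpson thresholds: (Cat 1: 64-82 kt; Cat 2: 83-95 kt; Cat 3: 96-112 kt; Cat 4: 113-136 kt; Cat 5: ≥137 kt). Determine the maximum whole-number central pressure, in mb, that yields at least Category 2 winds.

Category 2 begins at V = 83 kt.
Required ΔP = (83/5.57)^(1/0.678) = 14.901^1.475 ≈ 53.75 mb.
P_c ≤ 1008 − 53.75 = 954.25, so the highest integer P_c is 954 mb.

954 mb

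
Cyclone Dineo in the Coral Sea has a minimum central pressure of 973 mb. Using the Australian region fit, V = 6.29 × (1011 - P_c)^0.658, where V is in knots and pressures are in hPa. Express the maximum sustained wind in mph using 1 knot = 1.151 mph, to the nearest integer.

79 mph

ΔP = 1011 − 973 = 38 mb.
V ≈ 6.29 × 38^0.658 = 6.29 × 10.952 ≈ 68.889 kt.
68.889 × 1.151 ≈ 79.29 mph → 79 mph.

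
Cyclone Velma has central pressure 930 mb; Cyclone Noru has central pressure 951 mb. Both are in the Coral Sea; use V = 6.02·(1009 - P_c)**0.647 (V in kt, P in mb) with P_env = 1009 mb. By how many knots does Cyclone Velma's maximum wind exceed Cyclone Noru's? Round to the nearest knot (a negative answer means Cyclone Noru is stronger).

Cyclone Velma: ΔP = 79; V ≈ 6.02 × 79^0.647 ≈ 101.71 kt.
Cyclone Noru: ΔP = 58; V ≈ 6.02 × 58^0.647 ≈ 83.28 kt.
Difference ≈ 101.71 − 83.28 = 18.43 → 18 kt.

18 kt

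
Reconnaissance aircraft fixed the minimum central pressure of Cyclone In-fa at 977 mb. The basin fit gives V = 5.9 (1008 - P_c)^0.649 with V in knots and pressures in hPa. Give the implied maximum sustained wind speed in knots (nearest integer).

ΔP = 1008 − 977 = 31 mb.
31^0.649 ≈ 9.287.
V ≈ 5.9 × 9.287 ≈ 54.8 kt.

55 kt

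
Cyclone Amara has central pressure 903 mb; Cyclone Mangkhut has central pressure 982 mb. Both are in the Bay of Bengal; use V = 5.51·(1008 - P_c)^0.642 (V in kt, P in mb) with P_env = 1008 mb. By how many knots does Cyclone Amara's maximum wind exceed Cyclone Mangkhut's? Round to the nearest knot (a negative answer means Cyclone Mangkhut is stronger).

Cyclone Amara: ΔP = 105; V ≈ 5.51 × 105^0.642 ≈ 109.33 kt.
Cyclone Mangkhut: ΔP = 26; V ≈ 5.51 × 26^0.642 ≈ 44.62 kt.
Difference ≈ 109.33 − 44.62 = 64.71 → 65 kt.

65 kt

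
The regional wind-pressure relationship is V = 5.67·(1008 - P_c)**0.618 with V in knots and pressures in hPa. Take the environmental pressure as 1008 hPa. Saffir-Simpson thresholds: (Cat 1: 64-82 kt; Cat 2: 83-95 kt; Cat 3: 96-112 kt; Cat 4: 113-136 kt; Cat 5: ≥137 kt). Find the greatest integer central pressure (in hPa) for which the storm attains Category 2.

931 hPa

Category 2 begins at V = 83 kt.
Required ΔP = (83/5.67)^(1/0.618) = 14.638^1.618 ≈ 76.90 hPa.
P_c ≤ 1008 − 76.90 = 931.10, so the highest integer P_c is 931 hPa.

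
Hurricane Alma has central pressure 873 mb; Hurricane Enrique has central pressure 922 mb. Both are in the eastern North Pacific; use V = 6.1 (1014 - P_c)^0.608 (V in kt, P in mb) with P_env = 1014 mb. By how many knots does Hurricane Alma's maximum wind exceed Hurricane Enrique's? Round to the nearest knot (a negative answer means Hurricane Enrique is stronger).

Hurricane Alma: ΔP = 141; V ≈ 6.1 × 141^0.608 ≈ 123.61 kt.
Hurricane Enrique: ΔP = 92; V ≈ 6.1 × 92^0.608 ≈ 95.35 kt.
Difference ≈ 123.61 − 95.35 = 28.26 → 28 kt.

28 kt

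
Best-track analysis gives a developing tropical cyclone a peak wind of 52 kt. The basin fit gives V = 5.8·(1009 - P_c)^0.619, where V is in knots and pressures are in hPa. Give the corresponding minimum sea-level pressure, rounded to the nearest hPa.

ΔP = (V / 5.8)^(1/0.619) = (52/5.8)^1.616.
52/5.8 = 8.966; 8.966^1.616 ≈ 34.59 hPa.
P_c = 1009 − 34.59 = 974.41 ≈ 974 hPa.

974 hPa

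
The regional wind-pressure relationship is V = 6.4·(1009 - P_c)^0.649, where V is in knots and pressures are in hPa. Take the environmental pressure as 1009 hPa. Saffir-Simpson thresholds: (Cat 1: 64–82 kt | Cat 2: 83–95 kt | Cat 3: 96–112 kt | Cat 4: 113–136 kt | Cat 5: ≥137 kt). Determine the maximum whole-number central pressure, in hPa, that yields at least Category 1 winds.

974 hPa

Category 1 begins at V = 64 kt.
Required ΔP = (64/6.4)^(1/0.649) = 10.000^1.541 ≈ 34.74 hPa.
P_c ≤ 1009 − 34.74 = 974.26, so the highest integer P_c is 974 hPa.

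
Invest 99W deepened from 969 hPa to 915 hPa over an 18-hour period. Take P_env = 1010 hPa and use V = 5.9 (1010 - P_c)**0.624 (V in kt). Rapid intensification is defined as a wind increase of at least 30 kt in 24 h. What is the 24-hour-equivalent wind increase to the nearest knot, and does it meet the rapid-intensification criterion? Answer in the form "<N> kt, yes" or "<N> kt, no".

V₁: ΔP = 41, V ≈ 5.9 × 41^0.624 ≈ 59.87 kt.
V₂: ΔP = 95, V ≈ 5.9 × 95^0.624 ≈ 101.15 kt.
ΔV over 18 h = 41.28 kt → 24 h equivalent = 41.28 × 24/18 ≈ 55.04 kt.
55 kt ≥ 30 kt ⇒ rapid intensification.

55 kt, yes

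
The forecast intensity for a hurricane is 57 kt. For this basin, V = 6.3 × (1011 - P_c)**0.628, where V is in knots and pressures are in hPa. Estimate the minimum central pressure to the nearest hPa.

978 hPa

ΔP = (V / 6.3)^(1/0.628) = (57/6.3)^1.592.
57/6.3 = 9.048; 9.048^1.592 ≈ 33.35 hPa.
P_c = 1011 − 33.35 = 977.65 ≈ 978 hPa.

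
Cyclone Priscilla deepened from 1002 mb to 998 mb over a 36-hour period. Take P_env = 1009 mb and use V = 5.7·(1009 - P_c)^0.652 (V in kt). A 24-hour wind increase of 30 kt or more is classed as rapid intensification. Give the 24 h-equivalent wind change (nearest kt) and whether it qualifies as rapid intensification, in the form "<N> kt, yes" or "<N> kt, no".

V₁: ΔP = 7, V ≈ 5.7 × 7^0.652 ≈ 20.27 kt.
V₂: ΔP = 11, V ≈ 5.7 × 11^0.652 ≈ 27.22 kt.
ΔV over 36 h = 6.95 kt → 24 h equivalent = 6.95 × 24/36 ≈ 4.63 kt.
5 kt < 30 kt ⇒ not rapid intensification.

5 kt, no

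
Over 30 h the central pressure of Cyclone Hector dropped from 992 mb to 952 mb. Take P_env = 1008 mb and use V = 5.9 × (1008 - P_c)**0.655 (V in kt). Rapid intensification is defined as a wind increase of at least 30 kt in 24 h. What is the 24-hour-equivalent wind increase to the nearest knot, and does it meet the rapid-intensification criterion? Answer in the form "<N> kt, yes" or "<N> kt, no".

V₁: ΔP = 16, V ≈ 5.9 × 16^0.655 ≈ 36.27 kt.
V₂: ΔP = 56, V ≈ 5.9 × 56^0.655 ≈ 82.40 kt.
ΔV over 30 h = 46.13 kt → 24 h equivalent = 46.13 × 24/30 ≈ 36.90 kt.
37 kt ≥ 30 kt ⇒ rapid intensification.

37 kt, yes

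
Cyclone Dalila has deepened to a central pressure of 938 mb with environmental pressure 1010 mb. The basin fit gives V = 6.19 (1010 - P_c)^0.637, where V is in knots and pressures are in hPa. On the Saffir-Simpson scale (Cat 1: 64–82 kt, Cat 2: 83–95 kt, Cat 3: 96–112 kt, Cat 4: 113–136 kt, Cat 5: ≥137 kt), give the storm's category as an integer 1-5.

2

ΔP = 1010 − 938 = 72 mb.
V ≈ 6.19 × 72^0.637 = 6.19 × 15.24 ≈ 94 kt.
94 kt falls in the Category 2 band.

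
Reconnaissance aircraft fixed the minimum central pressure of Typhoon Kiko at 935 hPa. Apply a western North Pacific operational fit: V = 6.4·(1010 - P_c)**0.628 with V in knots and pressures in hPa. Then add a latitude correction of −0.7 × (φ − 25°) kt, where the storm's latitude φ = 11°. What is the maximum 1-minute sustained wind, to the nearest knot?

106 kt

ΔP = 1010 − 935 = 75 hPa.
75^0.628 ≈ 15.050.
V ≈ 6.4 × 15.050 ≈ 96.3 kt.
Latitude correction: −0.7 × (11 − 25) = 9.8 kt.
Corrected V ≈ 106.1 kt → 106 kt.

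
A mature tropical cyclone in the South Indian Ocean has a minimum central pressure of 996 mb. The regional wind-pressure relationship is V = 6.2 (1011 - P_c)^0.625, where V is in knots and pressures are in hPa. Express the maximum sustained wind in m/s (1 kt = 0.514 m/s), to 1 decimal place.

ΔP = 1011 − 996 = 15 mb.
V ≈ 6.2 × 15^0.625 = 6.2 × 5.433 ≈ 33.686 kt.
33.686 × 0.514 ≈ 17.31 m/s → 17.3 m/s.

17.3 m/s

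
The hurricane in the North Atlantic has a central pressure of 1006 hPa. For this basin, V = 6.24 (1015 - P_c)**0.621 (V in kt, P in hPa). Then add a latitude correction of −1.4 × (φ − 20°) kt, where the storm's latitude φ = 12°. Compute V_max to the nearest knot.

36 kt

ΔP = 1015 − 1006 = 9 hPa.
9^0.621 ≈ 3.914.
V ≈ 6.24 × 3.914 ≈ 24.4 kt.
Latitude correction: −1.4 × (12 − 20) = 11.2 kt.
Corrected V ≈ 35.6 kt → 36 kt.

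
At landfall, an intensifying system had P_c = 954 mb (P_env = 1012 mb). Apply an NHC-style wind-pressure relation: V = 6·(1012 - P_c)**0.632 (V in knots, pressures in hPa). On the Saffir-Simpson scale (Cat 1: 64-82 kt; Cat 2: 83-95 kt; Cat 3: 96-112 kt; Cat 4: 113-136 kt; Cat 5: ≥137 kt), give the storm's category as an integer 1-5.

ΔP = 1012 − 954 = 58 mb.
V ≈ 6 × 58^0.632 = 6 × 13.02 ≈ 78 kt.
78 kt falls in the Category 1 band.

1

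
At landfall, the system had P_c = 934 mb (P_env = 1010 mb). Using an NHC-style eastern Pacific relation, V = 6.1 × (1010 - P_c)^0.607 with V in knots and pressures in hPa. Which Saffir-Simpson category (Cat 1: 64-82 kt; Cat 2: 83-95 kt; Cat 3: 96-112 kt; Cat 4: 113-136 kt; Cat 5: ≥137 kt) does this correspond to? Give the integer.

2

ΔP = 1010 − 934 = 76 mb.
V ≈ 6.1 × 76^0.607 = 6.1 × 13.86 ≈ 85 kt.
85 kt falls in the Category 2 band.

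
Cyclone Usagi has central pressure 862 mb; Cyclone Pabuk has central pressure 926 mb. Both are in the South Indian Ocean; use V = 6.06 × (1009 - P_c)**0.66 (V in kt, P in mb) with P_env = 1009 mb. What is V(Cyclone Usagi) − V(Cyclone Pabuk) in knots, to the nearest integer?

51 kt

Cyclone Usagi: ΔP = 147; V ≈ 6.06 × 147^0.66 ≈ 163.27 kt.
Cyclone Pabuk: ΔP = 83; V ≈ 6.06 × 83^0.66 ≈ 111.96 kt.
Difference ≈ 163.27 − 111.96 = 51.31 → 51 kt.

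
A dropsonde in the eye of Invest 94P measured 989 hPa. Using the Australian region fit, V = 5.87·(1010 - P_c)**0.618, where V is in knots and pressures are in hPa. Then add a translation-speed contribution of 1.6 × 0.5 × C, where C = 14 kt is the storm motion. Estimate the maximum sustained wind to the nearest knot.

50 kt

ΔP = 1010 − 989 = 21 hPa.
21^0.618 ≈ 6.563.
V ≈ 5.87 × 6.563 ≈ 38.5 kt.
Translation term: 1.6 × 0.5 × 14 = 11.2 kt.
Corrected V ≈ 49.7 kt → 50 kt.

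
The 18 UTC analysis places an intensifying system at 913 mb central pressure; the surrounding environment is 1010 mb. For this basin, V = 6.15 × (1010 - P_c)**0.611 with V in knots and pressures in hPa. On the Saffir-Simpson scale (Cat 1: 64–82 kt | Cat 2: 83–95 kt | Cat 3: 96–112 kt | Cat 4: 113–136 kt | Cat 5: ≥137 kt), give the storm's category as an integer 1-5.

ΔP = 1010 − 913 = 97 mb.
V ≈ 6.15 × 97^0.611 = 6.15 × 16.37 ≈ 101 kt.
101 kt falls in the Category 3 band.

3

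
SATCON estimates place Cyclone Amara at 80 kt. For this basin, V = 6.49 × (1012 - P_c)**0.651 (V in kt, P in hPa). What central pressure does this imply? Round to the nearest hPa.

965 hPa

ΔP = (V / 6.49)^(1/0.651) = (80/6.49)^1.536.
80/6.49 = 12.327; 12.327^1.536 ≈ 47.39 hPa.
P_c = 1012 − 47.39 = 964.61 ≈ 965 hPa.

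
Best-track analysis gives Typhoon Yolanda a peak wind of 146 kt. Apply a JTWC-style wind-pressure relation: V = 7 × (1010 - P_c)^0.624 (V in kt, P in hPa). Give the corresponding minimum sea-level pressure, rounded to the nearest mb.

880 mb

ΔP = (V / 7)^(1/0.624) = (146/7)^1.603.
146/7 = 20.857; 20.857^1.603 ≈ 130.07 mb.
P_c = 1010 − 130.07 = 879.93 ≈ 880 mb.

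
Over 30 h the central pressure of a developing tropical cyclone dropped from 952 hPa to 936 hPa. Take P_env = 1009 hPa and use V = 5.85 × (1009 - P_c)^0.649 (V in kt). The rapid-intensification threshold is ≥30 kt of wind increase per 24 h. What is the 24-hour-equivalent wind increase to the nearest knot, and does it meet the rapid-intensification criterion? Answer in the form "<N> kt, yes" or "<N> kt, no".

11 kt, no

V₁: ΔP = 57, V ≈ 5.85 × 57^0.649 ≈ 80.67 kt.
V₂: ΔP = 73, V ≈ 5.85 × 73^0.649 ≈ 94.72 kt.
ΔV over 30 h = 14.05 kt → 24 h equivalent = 14.05 × 24/30 ≈ 11.24 kt.
11 kt < 30 kt ⇒ not rapid intensification.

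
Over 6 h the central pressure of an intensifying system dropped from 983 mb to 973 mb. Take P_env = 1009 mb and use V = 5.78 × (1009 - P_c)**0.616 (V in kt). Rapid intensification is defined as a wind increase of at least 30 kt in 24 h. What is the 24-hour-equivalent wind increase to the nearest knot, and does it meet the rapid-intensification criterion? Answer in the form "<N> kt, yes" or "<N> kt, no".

38 kt, yes

V₁: ΔP = 26, V ≈ 5.78 × 26^0.616 ≈ 43.01 kt.
V₂: ΔP = 36, V ≈ 5.78 × 36^0.616 ≈ 52.55 kt.
ΔV over 6 h = 9.54 kt → 24 h equivalent = 9.54 × 24/6 ≈ 38.16 kt.
38 kt ≥ 30 kt ⇒ rapid intensification.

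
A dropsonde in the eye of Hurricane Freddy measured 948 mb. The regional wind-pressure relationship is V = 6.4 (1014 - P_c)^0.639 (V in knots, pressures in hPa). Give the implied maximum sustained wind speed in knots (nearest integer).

ΔP = 1014 − 948 = 66 mb.
66^0.639 ≈ 14.544.
V ≈ 6.4 × 14.544 ≈ 93.1 kt.

93 kt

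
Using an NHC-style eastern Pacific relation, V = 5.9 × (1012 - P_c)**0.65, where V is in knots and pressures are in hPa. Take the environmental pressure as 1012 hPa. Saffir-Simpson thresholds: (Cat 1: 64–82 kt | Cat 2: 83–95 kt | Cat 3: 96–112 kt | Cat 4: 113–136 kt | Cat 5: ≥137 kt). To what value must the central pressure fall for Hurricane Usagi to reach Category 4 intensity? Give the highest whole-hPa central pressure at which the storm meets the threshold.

Category 4 begins at V = 113 kt.
Required ΔP = (113/5.9)^(1/0.65) = 19.153^1.538 ≈ 93.90 hPa.
P_c ≤ 1012 − 93.90 = 918.10, so the highest integer P_c is 918 hPa.

918 hPa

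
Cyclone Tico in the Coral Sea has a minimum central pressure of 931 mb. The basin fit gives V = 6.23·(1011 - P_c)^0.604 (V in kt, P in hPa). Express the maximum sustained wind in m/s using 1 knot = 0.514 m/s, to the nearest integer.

45 m/s

ΔP = 1011 − 931 = 80 mb.
V ≈ 6.23 × 80^0.604 = 6.23 × 14.108 ≈ 87.893 kt.
87.893 × 0.514 ≈ 45.18 m/s → 45 m/s.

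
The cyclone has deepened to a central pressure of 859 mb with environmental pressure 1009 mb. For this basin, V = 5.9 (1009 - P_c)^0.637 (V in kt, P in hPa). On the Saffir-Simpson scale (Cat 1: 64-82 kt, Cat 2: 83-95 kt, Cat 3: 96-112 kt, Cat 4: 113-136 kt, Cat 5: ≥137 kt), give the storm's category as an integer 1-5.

5

ΔP = 1009 − 859 = 150 mb.
V ≈ 5.9 × 150^0.637 = 5.9 × 24.33 ≈ 144 kt.
144 kt falls in the Category 5 band.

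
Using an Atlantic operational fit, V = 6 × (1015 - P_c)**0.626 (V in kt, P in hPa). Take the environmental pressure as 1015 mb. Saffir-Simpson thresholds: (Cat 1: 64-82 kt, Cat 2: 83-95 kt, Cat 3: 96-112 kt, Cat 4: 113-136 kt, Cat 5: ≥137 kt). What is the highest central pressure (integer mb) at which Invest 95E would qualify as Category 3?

931 mb

Category 3 begins at V = 96 kt.
Required ΔP = (96/6)^(1/0.626) = 16.000^1.597 ≈ 83.85 mb.
P_c ≤ 1015 − 83.85 = 931.15, so the highest integer P_c is 931 mb.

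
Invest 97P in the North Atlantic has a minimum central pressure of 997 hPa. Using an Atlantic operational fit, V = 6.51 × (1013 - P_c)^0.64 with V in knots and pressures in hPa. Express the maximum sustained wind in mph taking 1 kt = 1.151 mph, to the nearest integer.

44 mph

ΔP = 1013 − 997 = 16 hPa.
V ≈ 6.51 × 16^0.64 = 6.51 × 5.897 ≈ 38.390 kt.
38.390 × 1.151 ≈ 44.19 mph → 44 mph.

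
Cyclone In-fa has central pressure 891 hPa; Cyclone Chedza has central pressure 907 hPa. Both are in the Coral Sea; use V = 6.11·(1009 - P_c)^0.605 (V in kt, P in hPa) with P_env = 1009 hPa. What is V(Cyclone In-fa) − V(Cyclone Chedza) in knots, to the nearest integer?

9 kt

Cyclone In-fa: ΔP = 118; V ≈ 6.11 × 118^0.605 ≈ 109.53 kt.
Cyclone Chedza: ΔP = 102; V ≈ 6.11 × 102^0.605 ≈ 100.29 kt.
Difference ≈ 109.53 − 100.29 = 9.24 → 9 kt.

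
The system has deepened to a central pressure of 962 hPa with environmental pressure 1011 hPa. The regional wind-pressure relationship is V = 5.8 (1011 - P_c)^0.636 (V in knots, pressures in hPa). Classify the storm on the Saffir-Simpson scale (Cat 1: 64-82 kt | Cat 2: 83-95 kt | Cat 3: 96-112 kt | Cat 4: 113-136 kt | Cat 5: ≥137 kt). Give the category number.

ΔP = 1011 − 962 = 49 hPa.
V ≈ 5.8 × 49^0.636 = 5.8 × 11.88 ≈ 69 kt.
69 kt falls in the Category 1 band.

1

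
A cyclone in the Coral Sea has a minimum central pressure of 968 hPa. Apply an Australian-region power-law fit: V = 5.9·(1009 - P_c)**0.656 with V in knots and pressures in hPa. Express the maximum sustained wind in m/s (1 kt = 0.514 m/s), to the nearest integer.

35 m/s

ΔP = 1009 − 968 = 41 hPa.
V ≈ 5.9 × 41^0.656 = 5.9 × 11.428 ≈ 67.428 kt.
67.428 × 0.514 ≈ 34.66 m/s → 35 m/s.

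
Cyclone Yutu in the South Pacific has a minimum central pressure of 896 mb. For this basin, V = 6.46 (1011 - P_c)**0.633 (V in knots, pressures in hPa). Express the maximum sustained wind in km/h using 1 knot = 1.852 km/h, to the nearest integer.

ΔP = 1011 − 896 = 115 mb.
V ≈ 6.46 × 115^0.633 = 6.46 × 20.157 ≈ 130.213 kt.
130.213 × 1.852 ≈ 241.15 km/h → 241 km/h.

241 km/h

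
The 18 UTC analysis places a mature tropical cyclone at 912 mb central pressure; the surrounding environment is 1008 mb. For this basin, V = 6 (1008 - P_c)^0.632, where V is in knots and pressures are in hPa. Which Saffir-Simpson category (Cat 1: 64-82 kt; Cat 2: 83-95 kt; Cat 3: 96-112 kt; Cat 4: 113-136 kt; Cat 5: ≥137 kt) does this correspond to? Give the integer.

ΔP = 1008 − 912 = 96 mb.
V ≈ 6 × 96^0.632 = 6 × 17.90 ≈ 107 kt.
107 kt falls in the Category 3 band.

3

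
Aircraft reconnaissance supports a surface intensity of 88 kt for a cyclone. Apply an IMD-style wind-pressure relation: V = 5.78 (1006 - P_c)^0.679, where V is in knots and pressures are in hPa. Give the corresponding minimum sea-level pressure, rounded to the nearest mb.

ΔP = (V / 5.78)^(1/0.679) = (88/5.78)^1.473.
88/5.78 = 15.225; 15.225^1.473 ≈ 55.16 mb.
P_c = 1006 − 55.16 = 950.84 ≈ 951 mb.

951 mb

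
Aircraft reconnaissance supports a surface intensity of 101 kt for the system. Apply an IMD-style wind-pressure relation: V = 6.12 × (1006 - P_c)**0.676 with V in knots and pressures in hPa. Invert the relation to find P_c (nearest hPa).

943 hPa

ΔP = (V / 6.12)^(1/0.676) = (101/6.12)^1.479.
101/6.12 = 16.503; 16.503^1.479 ≈ 63.26 hPa.
P_c = 1006 − 63.26 = 942.74 ≈ 943 hPa.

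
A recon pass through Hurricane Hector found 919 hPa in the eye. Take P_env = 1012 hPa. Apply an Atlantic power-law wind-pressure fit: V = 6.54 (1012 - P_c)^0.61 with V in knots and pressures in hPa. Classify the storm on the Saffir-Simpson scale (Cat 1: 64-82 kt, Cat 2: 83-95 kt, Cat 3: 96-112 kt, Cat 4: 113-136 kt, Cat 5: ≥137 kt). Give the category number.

3

ΔP = 1012 − 919 = 93 hPa.
V ≈ 6.54 × 93^0.61 = 6.54 × 15.88 ≈ 104 kt.
104 kt falls in the Category 3 band.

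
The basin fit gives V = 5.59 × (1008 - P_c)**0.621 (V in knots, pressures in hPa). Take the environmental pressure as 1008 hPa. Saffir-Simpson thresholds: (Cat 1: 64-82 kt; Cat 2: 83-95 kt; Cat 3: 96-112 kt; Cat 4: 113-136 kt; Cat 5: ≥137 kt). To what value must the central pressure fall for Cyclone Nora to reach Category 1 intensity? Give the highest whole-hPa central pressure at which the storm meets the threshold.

Category 1 begins at V = 64 kt.
Required ΔP = (64/5.59)^(1/0.621) = 11.449^1.610 ≈ 50.69 hPa.
P_c ≤ 1008 − 50.69 = 957.31, so the highest integer P_c is 957 hPa.

957 hPa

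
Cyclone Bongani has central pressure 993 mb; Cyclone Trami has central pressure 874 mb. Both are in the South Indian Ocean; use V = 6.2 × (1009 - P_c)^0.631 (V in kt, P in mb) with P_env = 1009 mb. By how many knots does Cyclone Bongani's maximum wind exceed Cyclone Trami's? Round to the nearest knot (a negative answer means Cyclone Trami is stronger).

-101 kt

Cyclone Bongani: ΔP = 16; V ≈ 6.2 × 16^0.631 ≈ 35.66 kt.
Cyclone Trami: ΔP = 135; V ≈ 6.2 × 135^0.631 ≈ 136.97 kt.
Difference ≈ 35.66 − 136.97 = -101.31 → -101 kt.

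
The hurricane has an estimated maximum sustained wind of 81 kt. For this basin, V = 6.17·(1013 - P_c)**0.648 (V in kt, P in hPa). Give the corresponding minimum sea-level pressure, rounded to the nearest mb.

960 mb

ΔP = (V / 6.17)^(1/0.648) = (81/6.17)^1.543.
81/6.17 = 13.128; 13.128^1.543 ≈ 53.16 mb.
P_c = 1013 − 53.16 = 959.84 ≈ 960 mb.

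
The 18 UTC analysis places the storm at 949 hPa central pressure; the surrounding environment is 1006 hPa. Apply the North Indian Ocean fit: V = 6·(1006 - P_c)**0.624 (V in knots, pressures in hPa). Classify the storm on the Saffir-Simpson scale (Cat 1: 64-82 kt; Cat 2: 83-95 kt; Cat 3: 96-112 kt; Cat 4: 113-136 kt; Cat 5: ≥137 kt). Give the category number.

ΔP = 1006 − 949 = 57 hPa.
V ≈ 6 × 57^0.624 = 6 × 12.46 ≈ 75 kt.
75 kt falls in the Category 1 band.

1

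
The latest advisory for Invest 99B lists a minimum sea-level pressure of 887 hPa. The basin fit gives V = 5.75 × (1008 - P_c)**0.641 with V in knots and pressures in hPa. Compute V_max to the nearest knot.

124 kt

ΔP = 1008 − 887 = 121 hPa.
121^0.641 ≈ 21.630.
V ≈ 5.75 × 21.630 ≈ 124.4 kt.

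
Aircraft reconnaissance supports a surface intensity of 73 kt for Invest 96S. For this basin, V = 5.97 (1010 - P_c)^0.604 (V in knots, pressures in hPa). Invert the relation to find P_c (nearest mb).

ΔP = (V / 5.97)^(1/0.604) = (73/5.97)^1.656.
73/5.97 = 12.228; 12.228^1.656 ≈ 63.13 mb.
P_c = 1010 − 63.13 = 946.87 ≈ 947 mb.

947 mb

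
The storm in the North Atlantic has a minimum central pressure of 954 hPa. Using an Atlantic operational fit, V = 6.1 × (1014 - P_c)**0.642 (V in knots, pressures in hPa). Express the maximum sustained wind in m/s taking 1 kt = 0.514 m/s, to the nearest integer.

ΔP = 1014 − 954 = 60 hPa.
V ≈ 6.1 × 60^0.642 = 6.1 × 13.854 ≈ 84.509 kt.
84.509 × 0.514 ≈ 43.44 m/s → 43 m/s.

43 m/s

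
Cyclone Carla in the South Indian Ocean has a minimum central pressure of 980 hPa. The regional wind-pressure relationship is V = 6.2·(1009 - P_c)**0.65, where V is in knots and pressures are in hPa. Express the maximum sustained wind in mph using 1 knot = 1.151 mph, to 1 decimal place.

ΔP = 1009 − 980 = 29 hPa.
V ≈ 6.2 × 29^0.65 = 6.2 × 8.924 ≈ 55.329 kt.
55.329 × 1.151 ≈ 63.68 mph → 63.7 mph.

63.7 mph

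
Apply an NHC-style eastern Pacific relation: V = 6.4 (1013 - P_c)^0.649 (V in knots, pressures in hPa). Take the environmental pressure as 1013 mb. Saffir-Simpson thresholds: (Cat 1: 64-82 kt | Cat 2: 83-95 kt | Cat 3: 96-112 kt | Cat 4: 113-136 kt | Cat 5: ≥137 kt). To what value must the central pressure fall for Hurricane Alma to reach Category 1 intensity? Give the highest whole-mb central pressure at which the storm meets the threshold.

978 mb

Category 1 begins at V = 64 kt.
Required ΔP = (64/6.4)^(1/0.649) = 10.000^1.541 ≈ 34.74 mb.
P_c ≤ 1013 − 34.74 = 978.26, so the highest integer P_c is 978 mb.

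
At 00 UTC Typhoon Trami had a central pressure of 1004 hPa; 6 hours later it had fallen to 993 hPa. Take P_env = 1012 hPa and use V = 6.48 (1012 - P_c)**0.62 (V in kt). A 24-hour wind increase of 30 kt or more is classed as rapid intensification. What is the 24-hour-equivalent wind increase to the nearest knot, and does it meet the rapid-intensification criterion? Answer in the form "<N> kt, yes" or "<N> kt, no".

67 kt, yes

V₁: ΔP = 8, V ≈ 6.48 × 8^0.62 ≈ 23.52 kt.
V₂: ΔP = 19, V ≈ 6.48 × 19^0.62 ≈ 40.22 kt.
ΔV over 6 h = 16.70 kt → 24 h equivalent = 16.70 × 24/6 ≈ 66.80 kt.
67 kt ≥ 30 kt ⇒ rapid intensification.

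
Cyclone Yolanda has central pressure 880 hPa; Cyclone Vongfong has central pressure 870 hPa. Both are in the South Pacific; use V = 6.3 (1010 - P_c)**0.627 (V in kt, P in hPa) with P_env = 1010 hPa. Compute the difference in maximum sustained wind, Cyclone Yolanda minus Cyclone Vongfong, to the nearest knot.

Cyclone Yolanda: ΔP = 130; V ≈ 6.3 × 130^0.627 ≈ 133.29 kt.
Cyclone Vongfong: ΔP = 140; V ≈ 6.3 × 140^0.627 ≈ 139.62 kt.
Difference ≈ 133.29 − 139.62 = -6.33 → -6 kt.

-6 kt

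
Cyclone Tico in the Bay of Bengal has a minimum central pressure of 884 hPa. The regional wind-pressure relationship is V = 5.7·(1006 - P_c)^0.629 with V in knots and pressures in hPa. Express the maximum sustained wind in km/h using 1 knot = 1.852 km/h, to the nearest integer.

ΔP = 1006 − 884 = 122 hPa.
V ≈ 5.7 × 122^0.629 = 5.7 × 20.527 ≈ 117.003 kt.
117.003 × 1.852 ≈ 216.69 km/h → 217 km/h.

217 km/h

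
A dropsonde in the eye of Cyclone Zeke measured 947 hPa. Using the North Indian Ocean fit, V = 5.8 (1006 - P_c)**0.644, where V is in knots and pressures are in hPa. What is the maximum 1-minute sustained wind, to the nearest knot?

80 kt

ΔP = 1006 − 947 = 59 hPa.
59^0.644 ≈ 13.817.
V ≈ 5.8 × 13.817 ≈ 80.1 kt.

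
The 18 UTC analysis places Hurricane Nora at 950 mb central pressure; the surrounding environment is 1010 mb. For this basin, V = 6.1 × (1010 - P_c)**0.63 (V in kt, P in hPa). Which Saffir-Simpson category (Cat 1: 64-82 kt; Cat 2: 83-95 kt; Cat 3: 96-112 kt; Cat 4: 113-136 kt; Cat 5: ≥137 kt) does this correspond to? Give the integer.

1

ΔP = 1010 − 950 = 60 mb.
V ≈ 6.1 × 60^0.63 = 6.1 × 13.19 ≈ 80 kt.
80 kt falls in the Category 1 band.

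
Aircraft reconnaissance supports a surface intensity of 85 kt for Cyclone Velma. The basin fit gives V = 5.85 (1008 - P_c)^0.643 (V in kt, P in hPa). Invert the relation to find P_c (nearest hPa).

ΔP = (V / 5.85)^(1/0.643) = (85/5.85)^1.555.
85/5.85 = 14.530; 14.530^1.555 ≈ 64.20 hPa.
P_c = 1008 − 64.20 = 943.80 ≈ 944 hPa.

944 hPa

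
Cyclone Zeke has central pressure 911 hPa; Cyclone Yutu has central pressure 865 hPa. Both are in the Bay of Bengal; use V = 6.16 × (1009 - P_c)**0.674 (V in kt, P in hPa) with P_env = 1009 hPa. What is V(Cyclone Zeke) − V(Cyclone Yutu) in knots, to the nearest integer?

Cyclone Zeke: ΔP = 98; V ≈ 6.16 × 98^0.674 ≈ 135.42 kt.
Cyclone Yutu: ΔP = 144; V ≈ 6.16 × 144^0.674 ≈ 175.52 kt.
Difference ≈ 135.42 − 175.52 = -40.10 → -40 kt.

-40 kt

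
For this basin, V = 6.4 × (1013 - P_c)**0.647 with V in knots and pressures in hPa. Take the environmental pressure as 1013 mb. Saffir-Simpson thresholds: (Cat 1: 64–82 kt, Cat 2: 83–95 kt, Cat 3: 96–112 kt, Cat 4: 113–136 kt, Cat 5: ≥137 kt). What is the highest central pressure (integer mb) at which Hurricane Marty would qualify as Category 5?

Category 5 begins at V = 137 kt.
Required ΔP = (137/6.4)^(1/0.647) = 21.406^1.546 ≈ 113.89 mb.
P_c ≤ 1013 − 113.89 = 899.11, so the highest integer P_c is 899 mb.

899 mb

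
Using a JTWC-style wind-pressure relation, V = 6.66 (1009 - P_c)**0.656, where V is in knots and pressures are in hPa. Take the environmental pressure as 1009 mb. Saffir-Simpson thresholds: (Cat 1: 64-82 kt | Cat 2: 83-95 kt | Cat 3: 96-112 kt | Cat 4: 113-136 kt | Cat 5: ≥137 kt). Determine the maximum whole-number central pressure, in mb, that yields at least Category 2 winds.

962 mb

Category 2 begins at V = 83 kt.
Required ΔP = (83/6.66)^(1/0.656) = 12.462^1.524 ≈ 46.79 mb.
P_c ≤ 1009 − 46.79 = 962.21, so the highest integer P_c is 962 mb.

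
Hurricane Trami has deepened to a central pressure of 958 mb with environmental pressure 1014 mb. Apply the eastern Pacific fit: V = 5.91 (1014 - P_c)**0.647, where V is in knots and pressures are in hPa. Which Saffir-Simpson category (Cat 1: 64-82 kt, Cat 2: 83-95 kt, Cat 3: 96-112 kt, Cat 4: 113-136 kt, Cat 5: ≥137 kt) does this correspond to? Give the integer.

ΔP = 1014 − 958 = 56 mb.
V ≈ 5.91 × 56^0.647 = 5.91 × 13.52 ≈ 80 kt.
80 kt falls in the Category 1 band.

1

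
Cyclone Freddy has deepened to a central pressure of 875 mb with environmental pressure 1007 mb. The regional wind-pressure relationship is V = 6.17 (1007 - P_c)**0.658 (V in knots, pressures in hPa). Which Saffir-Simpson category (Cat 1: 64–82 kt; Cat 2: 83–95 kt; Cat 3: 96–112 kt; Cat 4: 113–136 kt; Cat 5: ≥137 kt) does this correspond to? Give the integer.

ΔP = 1007 − 875 = 132 mb.
V ≈ 6.17 × 132^0.658 = 6.17 × 24.85 ≈ 153 kt.
153 kt falls in the Category 5 band.

5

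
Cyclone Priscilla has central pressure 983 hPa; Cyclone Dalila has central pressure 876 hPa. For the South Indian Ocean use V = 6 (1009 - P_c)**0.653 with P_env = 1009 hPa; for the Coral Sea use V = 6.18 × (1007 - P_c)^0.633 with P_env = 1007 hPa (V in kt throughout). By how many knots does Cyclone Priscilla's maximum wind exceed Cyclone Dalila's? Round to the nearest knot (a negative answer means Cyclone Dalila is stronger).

-85 kt

Cyclone Priscilla: ΔP = 26; V ≈ 6 × 26^0.653 ≈ 50.37 kt.
Cyclone Dalila: ΔP = 131; V ≈ 6.18 × 131^0.633 ≈ 135.28 kt.
Difference ≈ 50.37 − 135.28 = -84.91 → -85 kt.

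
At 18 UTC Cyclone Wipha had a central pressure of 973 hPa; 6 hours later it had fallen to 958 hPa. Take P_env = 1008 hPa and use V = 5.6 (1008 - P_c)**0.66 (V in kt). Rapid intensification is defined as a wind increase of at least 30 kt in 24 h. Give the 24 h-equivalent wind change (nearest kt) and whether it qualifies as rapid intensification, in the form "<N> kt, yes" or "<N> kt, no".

62 kt, yes

V₁: ΔP = 35, V ≈ 5.6 × 35^0.66 ≈ 58.52 kt.
V₂: ΔP = 50, V ≈ 5.6 × 50^0.66 ≈ 74.05 kt.
ΔV over 6 h = 15.53 kt → 24 h equivalent = 15.53 × 24/6 ≈ 62.12 kt.
62 kt ≥ 30 kt ⇒ rapid intensification.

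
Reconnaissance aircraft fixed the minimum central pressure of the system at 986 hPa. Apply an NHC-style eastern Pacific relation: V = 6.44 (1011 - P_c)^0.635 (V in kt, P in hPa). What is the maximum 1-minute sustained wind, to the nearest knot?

ΔP = 1011 − 986 = 25 hPa.
25^0.635 ≈ 7.721.
V ≈ 6.44 × 7.721 ≈ 49.7 kt.

50 kt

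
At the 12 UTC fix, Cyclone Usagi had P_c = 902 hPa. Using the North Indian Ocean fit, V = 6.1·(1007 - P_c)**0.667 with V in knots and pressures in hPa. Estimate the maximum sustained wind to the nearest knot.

ΔP = 1007 − 902 = 105 hPa.
105^0.667 ≈ 22.291.
V ≈ 6.1 × 22.291 ≈ 136.0 kt.

136 kt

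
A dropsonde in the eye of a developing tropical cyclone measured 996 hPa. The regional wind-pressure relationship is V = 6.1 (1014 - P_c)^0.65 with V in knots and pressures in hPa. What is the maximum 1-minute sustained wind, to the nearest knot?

ΔP = 1014 − 996 = 18 hPa.
18^0.65 ≈ 6.545.
V ≈ 6.1 × 6.545 ≈ 39.9 kt.

40 kt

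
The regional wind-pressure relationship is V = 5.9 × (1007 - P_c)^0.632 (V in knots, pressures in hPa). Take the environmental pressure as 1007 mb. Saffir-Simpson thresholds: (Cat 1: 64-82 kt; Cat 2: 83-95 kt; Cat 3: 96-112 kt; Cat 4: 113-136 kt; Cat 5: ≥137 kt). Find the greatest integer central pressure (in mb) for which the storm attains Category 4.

900 mb

Category 4 begins at V = 113 kt.
Required ΔP = (113/5.9)^(1/0.632) = 19.153^1.582 ≈ 106.87 mb.
P_c ≤ 1007 − 106.87 = 900.13, so the highest integer P_c is 900 mb.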